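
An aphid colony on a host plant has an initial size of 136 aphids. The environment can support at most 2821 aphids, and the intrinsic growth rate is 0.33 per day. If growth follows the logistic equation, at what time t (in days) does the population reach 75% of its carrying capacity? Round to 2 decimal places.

12.37 days

A = (K − N₀)/N₀ = (2821 − 136)/136 = 19.743.
Solve 2821/(1 + 19.743·e^(−0.33t)) = 2115.75: 1 + 19.743·e^(−0.33t) = 1.3333, so e^(−0.33t) = 0.0168839.
−0.33·t = ln(0.0168839) = -4.0814, so t = 4.0814/0.33 = 12.368.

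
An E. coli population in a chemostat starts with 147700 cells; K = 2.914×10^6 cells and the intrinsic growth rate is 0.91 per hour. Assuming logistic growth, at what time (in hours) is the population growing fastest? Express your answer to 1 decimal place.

Logistic growth is fastest at N = K/2 = 1.457×10^6.
A = (K − N₀)/N₀ = 18.729. Set K/(1 + A·e^(−rt)) = K/2 → A·e^(−rt) = 1.
e^(−0.91t) = 1/18.729 = 0.0533926, so t = ln(18.729)/0.91 = 2.9301/0.91 = 3.2199.

3.2 hours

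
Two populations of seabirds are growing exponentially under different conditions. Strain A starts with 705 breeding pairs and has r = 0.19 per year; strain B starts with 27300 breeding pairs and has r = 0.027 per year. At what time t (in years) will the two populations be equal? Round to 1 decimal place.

22.4 years

Set 705·e^(0.19t) = 27300·e^(0.027t).
e^((0.19 − 0.027)t) = 27300/705 → e^(0.163·t) = 38.723.
0.163·t = ln(38.723) = 3.6564, so t = 3.6564/0.163 = 22.432.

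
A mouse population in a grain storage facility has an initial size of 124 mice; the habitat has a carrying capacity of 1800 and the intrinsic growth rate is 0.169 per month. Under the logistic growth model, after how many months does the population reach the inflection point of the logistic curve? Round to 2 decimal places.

15.41 months

Logistic growth is fastest at N = K/2 = 900.
A = (K − N₀)/N₀ = 13.516. Set K/(1 + A·e^(−rt)) = K/2 → A·e^(−rt) = 1.
e^(−0.169t) = 1/13.516 = 0.0739857, so t = ln(13.516)/0.169 = 2.6039/0.169 = 15.408.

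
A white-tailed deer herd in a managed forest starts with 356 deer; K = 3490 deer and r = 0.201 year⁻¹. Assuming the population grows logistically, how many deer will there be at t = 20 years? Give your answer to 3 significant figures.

3010 deer

A = (K − N₀)/N₀ = (3490 − 356)/356 = 8.8034.
N(t) = K/(1 + A·e^(−rt)) = 3490/(1 + 8.8034×e^(−0.201×20)).
e^(−4.02) = 0.017953; denominator = 1 + 8.8034×0.017953 = 1.158.
N = 3490/1.158 = 3013.7.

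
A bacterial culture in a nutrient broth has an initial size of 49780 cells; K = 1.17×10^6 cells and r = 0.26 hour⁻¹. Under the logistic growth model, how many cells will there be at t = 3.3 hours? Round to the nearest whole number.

A = (K − N₀)/N₀ = (1.17×10^6 − 49780)/49780 = 22.503.
N(t) = K/(1 + A·e^(−rt)) = 1.17×10^6/(1 + 22.503×e^(−0.26×3.3)).
e^(−0.858) = 0.42401; denominator = 1 + 22.503×0.42401 = 10.542.
N = 1.17×10^6/10.542 = 110988.

110988 cells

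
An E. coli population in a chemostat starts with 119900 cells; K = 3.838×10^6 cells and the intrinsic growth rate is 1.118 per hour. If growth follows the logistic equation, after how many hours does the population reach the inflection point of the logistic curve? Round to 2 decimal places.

Logistic growth is fastest at N = K/2 = 1.919×10^6.
A = (K − N₀)/N₀ = 31.01. Set K/(1 + A·e^(−rt)) = K/2 → A·e^(−rt) = 1.
e^(−1.118t) = 1/31.01 = 0.0322477, so t = ln(31.01)/1.118 = 3.4343/1.118 = 3.0718.

3.07 hours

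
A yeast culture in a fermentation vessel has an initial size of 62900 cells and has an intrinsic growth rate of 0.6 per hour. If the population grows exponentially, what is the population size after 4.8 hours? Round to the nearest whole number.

N(t) = N₀·e^(rt) = 62900 × e^(0.6×4.8) = 62900 × e^2.88.
e^2.88 ≈ 17.814, so N ≈ 62900 × 17.814 = 1.120518×10^6.

1120518 cells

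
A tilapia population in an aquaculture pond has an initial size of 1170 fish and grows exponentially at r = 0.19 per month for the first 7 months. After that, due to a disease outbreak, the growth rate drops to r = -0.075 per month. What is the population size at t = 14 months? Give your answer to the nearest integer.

Phase 1: N(7) = 1170·e^(0.19×7) = 1170·e^1.33 = 4423.82.
Phase 2 runs for 14 − 7 = 7 months at r = -0.075.
N(14) = 4423.82·e^(-0.075×7) = 4423.82·e^-0.525 = 2616.93.

2617 fish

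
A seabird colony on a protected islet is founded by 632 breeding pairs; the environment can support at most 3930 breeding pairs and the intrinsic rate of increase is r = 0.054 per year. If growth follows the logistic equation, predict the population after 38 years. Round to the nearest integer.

2353 breeding pairs

A = (K − N₀)/N₀ = (3930 − 632)/632 = 5.2184.
N(t) = K/(1 + A·e^(−rt)) = 3930/(1 + 5.2184×e^(−0.054×38)).
e^(−2.052) = 0.12848; denominator = 1 + 5.2184×0.12848 = 1.6704.
N = 3930/1.6704 = 2352.67.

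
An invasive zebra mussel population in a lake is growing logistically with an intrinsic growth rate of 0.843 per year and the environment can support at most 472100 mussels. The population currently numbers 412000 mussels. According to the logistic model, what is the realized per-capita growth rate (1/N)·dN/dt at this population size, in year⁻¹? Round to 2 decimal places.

(1/N)·dN/dt = r(1 − N/K) = 0.843 × (1 − 412000/472100).
= 0.843 × 0.1273 = 0.10732.

0.11 per year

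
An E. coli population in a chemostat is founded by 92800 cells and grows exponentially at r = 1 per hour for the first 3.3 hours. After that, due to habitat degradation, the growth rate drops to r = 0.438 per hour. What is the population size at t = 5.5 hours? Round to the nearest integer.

Phase 1: N(3.3) = 92800·e^(1×3.3) = 92800·e^3.3 = 2.516053×10^6.
Phase 2 runs for 5.5 − 3.3 = 2.2 hours at r = 0.438.
N(5.5) = 2.516053×10^6·e^(0.438×2.2) = 2.516053×10^6·e^0.9636 = 6.594865×10^6.

6594865 cells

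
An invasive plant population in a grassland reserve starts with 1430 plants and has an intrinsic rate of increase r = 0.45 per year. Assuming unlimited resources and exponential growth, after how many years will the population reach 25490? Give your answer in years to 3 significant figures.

6.40 years

Set N₀·e^(rt) = 25490: e^(0.45·t) = 25490/1430 = 17.825.
0.45·t = ln(17.825) = 2.8806, so t = 2.8806/0.45 = 6.4014.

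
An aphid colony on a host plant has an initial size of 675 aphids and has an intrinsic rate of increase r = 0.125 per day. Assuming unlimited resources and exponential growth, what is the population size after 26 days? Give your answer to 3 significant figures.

N(t) = N₀·e^(rt) = 675 × e^(0.125×26) = 675 × e^3.25.
e^3.25 ≈ 25.79, so N ≈ 675 × 25.79 = 17408.5.

17400 aphids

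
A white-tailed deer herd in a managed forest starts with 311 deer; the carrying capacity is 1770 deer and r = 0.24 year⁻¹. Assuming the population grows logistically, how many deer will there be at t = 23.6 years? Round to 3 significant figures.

A = (K − N₀)/N₀ = (1770 − 311)/311 = 4.6913.
N(t) = K/(1 + A·e^(−rt)) = 1770/(1 + 4.6913×e^(−0.24×23.6)).
e^(−5.664) = 0.0034686; denominator = 1 + 4.6913×0.0034686 = 1.0163.
N = 1770/1.0163 = 1741.66.

1740 deer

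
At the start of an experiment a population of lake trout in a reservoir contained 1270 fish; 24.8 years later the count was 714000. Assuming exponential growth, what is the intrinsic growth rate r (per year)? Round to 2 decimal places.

From N(t) = N₀·e^(rt): e^(r·24.8) = 714000/1270 = 562.2.
r·24.8 = ln(562.2) = 6.3319, so r = 6.3319/24.8 = 0.25532.

0.26 per year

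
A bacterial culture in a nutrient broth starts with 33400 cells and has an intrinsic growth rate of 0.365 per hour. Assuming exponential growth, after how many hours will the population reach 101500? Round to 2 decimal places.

Set N₀·e^(rt) = 101500: e^(0.365·t) = 101500/33400 = 3.0389.
0.365·t = ln(3.0389) = 1.1115, so t = 1.1115/0.365 = 3.0452.

3.05 hours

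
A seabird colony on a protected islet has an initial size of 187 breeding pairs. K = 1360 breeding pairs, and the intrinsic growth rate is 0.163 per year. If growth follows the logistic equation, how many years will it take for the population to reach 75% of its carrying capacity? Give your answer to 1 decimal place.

A = (K − N₀)/N₀ = (1360 − 187)/187 = 6.2727.
Solve 1360/(1 + 6.2727·e^(−0.163t)) = 1020: 1 + 6.2727·e^(−0.163t) = 1.3333, so e^(−0.163t) = 0.0531401.
−0.163·t = ln(0.0531401) = -2.9348, so t = 2.9348/0.163 = 18.005.

18.0 years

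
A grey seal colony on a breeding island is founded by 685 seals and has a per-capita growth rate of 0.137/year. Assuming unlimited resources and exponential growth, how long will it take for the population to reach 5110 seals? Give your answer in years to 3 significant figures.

Set N₀·e^(rt) = 5110: e^(0.137·t) = 5110/685 = 7.4599.
0.137·t = ln(7.4599) = 2.0095, so t = 2.0095/0.137 = 14.668.

14.7 years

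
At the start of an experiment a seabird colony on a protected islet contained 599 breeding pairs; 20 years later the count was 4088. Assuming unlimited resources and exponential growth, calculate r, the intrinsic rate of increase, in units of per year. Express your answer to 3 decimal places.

0.096 per year

From N(t) = N₀·e^(rt): e^(r·20) = 4088/599 = 6.8247.
r·20 = ln(6.8247) = 1.9205, so r = 1.9205/20 = 0.096027.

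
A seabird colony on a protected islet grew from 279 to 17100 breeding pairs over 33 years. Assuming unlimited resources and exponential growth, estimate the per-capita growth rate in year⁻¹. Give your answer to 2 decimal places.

From N(t) = N₀·e^(rt): e^(r·33) = 17100/279 = 61.29.
r·33 = ln(61.29) = 4.1156, so r = 4.1156/33 = 0.12472.

0.12 per year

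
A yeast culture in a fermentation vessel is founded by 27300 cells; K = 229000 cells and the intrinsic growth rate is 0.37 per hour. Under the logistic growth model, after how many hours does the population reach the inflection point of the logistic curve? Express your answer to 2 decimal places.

5.41 hours

Logistic growth is fastest at N = K/2 = 114500.
A = (K − N₀)/N₀ = 7.3883. Set K/(1 + A·e^(−rt)) = K/2 → A·e^(−rt) = 1.
e^(−0.37t) = 1/7.3883 = 0.13535, so t = ln(7.3883)/0.37 = 1.9999/0.37 = 5.4051.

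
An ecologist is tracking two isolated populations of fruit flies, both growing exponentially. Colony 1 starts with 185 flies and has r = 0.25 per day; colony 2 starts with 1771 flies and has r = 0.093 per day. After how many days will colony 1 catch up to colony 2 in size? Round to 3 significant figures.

Set 185·e^(0.25t) = 1771·e^(0.093t).
e^((0.25 − 0.093)t) = 1771/185 → e^(0.157·t) = 9.573.
0.157·t = ln(9.573) = 2.2589, so t = 2.2589/0.157 = 14.388.

14.4 days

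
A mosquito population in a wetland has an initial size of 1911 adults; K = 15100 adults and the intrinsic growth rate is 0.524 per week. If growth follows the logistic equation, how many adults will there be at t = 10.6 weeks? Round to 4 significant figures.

A = (K − N₀)/N₀ = (15100 − 1911)/1911 = 6.9016.
N(t) = K/(1 + A·e^(−rt)) = 15100/(1 + 6.9016×e^(−0.524×10.6)).
e^(−5.554) = 0.0038704; denominator = 1 + 6.9016×0.0038704 = 1.0267.
N = 15100/1.0267 = 14707.1.

14710 adults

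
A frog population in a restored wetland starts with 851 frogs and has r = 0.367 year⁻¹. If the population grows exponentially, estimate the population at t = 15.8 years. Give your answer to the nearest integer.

N(t) = N₀·e^(rt) = 851 × e^(0.367×15.8) = 851 × e^5.799.
e^5.799 ≈ 329.84, so N ≈ 851 × 329.84 = 280692.

280692 frogs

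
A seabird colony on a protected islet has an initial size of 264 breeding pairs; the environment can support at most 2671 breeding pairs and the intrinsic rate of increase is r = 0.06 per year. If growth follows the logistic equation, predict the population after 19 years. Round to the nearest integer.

A = (K − N₀)/N₀ = (2671 − 264)/264 = 9.1174.
N(t) = K/(1 + A·e^(−rt)) = 2671/(1 + 9.1174×e^(−0.06×19)).
e^(−1.14) = 0.31982; denominator = 1 + 9.1174×0.31982 = 3.9159.
N = 2671/3.9159 = 682.086.

682 breeding pairs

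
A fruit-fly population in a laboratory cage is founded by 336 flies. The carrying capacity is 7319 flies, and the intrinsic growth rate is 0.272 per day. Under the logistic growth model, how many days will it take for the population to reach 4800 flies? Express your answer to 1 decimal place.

A = (K − N₀)/N₀ = (7319 − 336)/336 = 20.783.
Solve 7319/(1 + 20.783·e^(−0.272t)) = 4800: 1 + 20.783·e^(−0.272t) = 1.5248, so e^(−0.272t) = 0.0252513.
−0.272·t = ln(0.0252513) = -3.6789, so t = 3.6789/0.272 = 13.525.

13.5 days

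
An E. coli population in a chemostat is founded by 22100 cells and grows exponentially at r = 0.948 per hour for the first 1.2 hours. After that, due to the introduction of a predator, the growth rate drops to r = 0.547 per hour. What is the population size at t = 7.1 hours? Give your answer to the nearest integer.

Phase 1: N(1.2) = 22100·e^(0.948×1.2) = 22100·e^1.138 = 68935.9.
Phase 2 runs for 7.1 − 1.2 = 5.9 hours at r = 0.547.
N(7.1) = 68935.9·e^(0.547×5.9) = 68935.9·e^3.227 = 1.737978×10^6.

1737978 cells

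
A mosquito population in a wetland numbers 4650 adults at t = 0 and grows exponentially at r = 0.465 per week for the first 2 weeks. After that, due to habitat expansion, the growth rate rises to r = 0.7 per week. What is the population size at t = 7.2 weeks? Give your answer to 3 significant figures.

449000 adults

Phase 1: N(2) = 4650·e^(0.465×2) = 4650·e^0.93 = 11785.5.
Phase 2 runs for 7.2 − 2 = 5.2 weeks at r = 0.7.
N(7.2) = 11785.5·e^(0.7×5.2) = 11785.5·e^3.64 = 448930.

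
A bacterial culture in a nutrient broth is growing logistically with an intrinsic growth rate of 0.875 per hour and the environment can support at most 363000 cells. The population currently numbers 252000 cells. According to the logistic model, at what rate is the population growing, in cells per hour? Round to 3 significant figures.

dN/dt = rN(1 − N/K) = 0.875 × 252000 × (1 − 252000/363000).
1 − 252000/363000 = 0.30579; dN/dt = 0.875 × 252000 × 0.30579 = 67426.

67400 cells per hour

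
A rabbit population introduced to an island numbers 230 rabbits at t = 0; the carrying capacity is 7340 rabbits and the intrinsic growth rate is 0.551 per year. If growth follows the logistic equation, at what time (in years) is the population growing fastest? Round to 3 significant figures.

Logistic growth is fastest at N = K/2 = 3670.
A = (K − N₀)/N₀ = 30.913. Set K/(1 + A·e^(−rt)) = K/2 → A·e^(−rt) = 1.
e^(−0.551t) = 1/30.913 = 0.0323488, so t = ln(30.913)/0.551 = 3.4312/0.551 = 6.2272.

6.23 years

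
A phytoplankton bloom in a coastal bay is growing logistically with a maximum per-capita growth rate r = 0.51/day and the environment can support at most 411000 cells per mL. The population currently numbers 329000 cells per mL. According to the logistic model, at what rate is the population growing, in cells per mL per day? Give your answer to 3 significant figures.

33500 cells per mL per day

dN/dt = rN(1 − N/K) = 0.51 × 329000 × (1 − 329000/411000).
1 − 329000/411000 = 0.19951; dN/dt = 0.51 × 329000 × 0.19951 = 33476.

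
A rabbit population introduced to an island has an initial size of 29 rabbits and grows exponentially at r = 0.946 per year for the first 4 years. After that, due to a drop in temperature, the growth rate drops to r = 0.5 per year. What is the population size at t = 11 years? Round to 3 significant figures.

42200 rabbits

Phase 1: N(4) = 29·e^(0.946×4) = 29·e^3.784 = 1275.76.
Phase 2 runs for 11 − 4 = 7 years at r = 0.5.
N(11) = 1275.76·e^(0.5×7) = 1275.76·e^3.5 = 42247.3.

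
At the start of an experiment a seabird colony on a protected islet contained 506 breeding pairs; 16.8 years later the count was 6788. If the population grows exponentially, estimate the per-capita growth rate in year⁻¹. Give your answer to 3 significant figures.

0.155 per year

From N(t) = N₀·e^(rt): e^(r·16.8) = 6788/506 = 13.415.
r·16.8 = ln(13.415) = 2.5964, so r = 2.5964/16.8 = 0.15455.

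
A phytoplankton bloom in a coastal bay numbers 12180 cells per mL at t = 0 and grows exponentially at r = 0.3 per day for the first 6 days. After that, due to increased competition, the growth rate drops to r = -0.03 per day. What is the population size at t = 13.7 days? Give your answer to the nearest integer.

58486 cells per mL

Phase 1: N(6) = 12180·e^(0.3×6) = 12180·e^1.8 = 73684.7.
Phase 2 runs for 13.7 − 6 = 7.7 days at r = -0.03.
N(13.7) = 73684.7·e^(-0.03×7.7) = 73684.7·e^-0.231 = 58486.5.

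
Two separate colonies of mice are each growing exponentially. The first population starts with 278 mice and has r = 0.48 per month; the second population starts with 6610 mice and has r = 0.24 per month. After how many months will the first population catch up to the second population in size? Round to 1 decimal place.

Set 278·e^(0.48t) = 6610·e^(0.24t).
e^((0.48 − 0.24)t) = 6610/278 → e^(0.24·t) = 23.777.
0.24·t = ln(23.777) = 3.1687, so t = 3.1687/0.24 = 13.203.

13.2 months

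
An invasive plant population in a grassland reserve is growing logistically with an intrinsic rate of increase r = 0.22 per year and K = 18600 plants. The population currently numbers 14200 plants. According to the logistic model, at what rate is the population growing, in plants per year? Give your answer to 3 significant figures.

dN/dt = rN(1 − N/K) = 0.22 × 14200 × (1 − 14200/18600).
1 − 14200/18600 = 0.23656; dN/dt = 0.22 × 14200 × 0.23656 = 739.01.

739 plants per year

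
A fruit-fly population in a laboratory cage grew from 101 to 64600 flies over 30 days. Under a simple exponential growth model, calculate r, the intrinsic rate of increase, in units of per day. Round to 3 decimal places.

0.215 per day

From N(t) = N₀·e^(rt): e^(r·30) = 64600/101 = 639.6.
r·30 = ln(639.6) = 6.4608, so r = 6.4608/30 = 0.21536.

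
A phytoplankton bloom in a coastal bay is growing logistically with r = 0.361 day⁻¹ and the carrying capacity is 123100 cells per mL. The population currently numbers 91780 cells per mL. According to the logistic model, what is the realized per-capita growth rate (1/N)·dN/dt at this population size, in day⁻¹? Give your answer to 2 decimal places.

0.09 per day

(1/N)·dN/dt = r(1 − N/K) = 0.361 × (1 − 91780/123100).
= 0.361 × 0.25443 = 0.091848.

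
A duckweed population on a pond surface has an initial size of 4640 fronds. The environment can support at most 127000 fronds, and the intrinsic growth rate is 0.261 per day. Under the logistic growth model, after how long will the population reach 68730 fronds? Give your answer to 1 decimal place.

13.2 days

A = (K − N₀)/N₀ = (127000 − 4640)/4640 = 26.371.
Solve 127000/(1 + 26.371·e^(−0.261t)) = 68730: 1 + 26.371·e^(−0.261t) = 1.8478, so e^(−0.261t) = 0.0321497.
−0.261·t = ln(0.0321497) = -3.4374, so t = 3.4374/0.261 = 13.17.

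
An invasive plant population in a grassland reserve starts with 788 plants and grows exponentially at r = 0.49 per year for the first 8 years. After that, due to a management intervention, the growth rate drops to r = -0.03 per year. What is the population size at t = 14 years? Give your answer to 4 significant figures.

Phase 1: N(8) = 788·e^(0.49×8) = 788·e^3.92 = 39715.6.
Phase 2 runs for 14 − 8 = 6 years at r = -0.03.
N(14) = 39715.6·e^(-0.03×6) = 39715.6·e^-0.18 = 33173.2.

33170 plants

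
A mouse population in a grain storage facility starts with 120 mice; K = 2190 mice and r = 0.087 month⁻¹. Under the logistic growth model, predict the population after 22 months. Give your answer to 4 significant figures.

A = (K − N₀)/N₀ = (2190 − 120)/120 = 17.25.
N(t) = K/(1 + A·e^(−rt)) = 2190/(1 + 17.25×e^(−0.087×22)).
e^(−1.914) = 0.14749; denominator = 1 + 17.25×0.14749 = 3.5442.
N = 2190/3.5442 = 617.913.

617.9 mice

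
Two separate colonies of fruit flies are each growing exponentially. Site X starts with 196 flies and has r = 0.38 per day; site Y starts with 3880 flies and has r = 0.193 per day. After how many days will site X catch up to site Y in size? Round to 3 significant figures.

16.0 days

Set 196·e^(0.38t) = 3880·e^(0.193t).
e^((0.38 − 0.193)t) = 3880/196 → e^(0.187·t) = 19.796.
0.187·t = ln(19.796) = 2.9855, so t = 2.9855/0.187 = 15.965.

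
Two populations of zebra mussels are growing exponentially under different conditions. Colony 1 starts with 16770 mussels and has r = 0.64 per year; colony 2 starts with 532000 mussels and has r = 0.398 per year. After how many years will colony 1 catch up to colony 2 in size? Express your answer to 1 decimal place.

Set 16770·e^(0.64t) = 532000·e^(0.398t).
e^((0.64 − 0.398)t) = 532000/16770 → e^(0.242·t) = 31.723.
0.242·t = ln(31.723) = 3.4571, so t = 3.4571/0.242 = 14.285.

14.3 years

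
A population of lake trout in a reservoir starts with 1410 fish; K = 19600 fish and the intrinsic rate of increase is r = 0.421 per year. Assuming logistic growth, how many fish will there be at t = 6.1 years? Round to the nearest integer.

A = (K − N₀)/N₀ = (19600 − 1410)/1410 = 12.901.
N(t) = K/(1 + A·e^(−rt)) = 19600/(1 + 12.901×e^(−0.421×6.1)).
e^(−2.568) = 0.076681; denominator = 1 + 12.901×0.076681 = 1.9892.
N = 19600/1.9892 = 9853.01.

9853 fish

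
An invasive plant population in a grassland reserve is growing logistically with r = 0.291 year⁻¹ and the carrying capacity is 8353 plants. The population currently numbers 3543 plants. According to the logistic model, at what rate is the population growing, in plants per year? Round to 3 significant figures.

dN/dt = rN(1 − N/K) = 0.291 × 3543 × (1 − 3543/8353).
1 − 3543/8353 = 0.57584; dN/dt = 0.291 × 3543 × 0.57584 = 593.7.

594 plants per year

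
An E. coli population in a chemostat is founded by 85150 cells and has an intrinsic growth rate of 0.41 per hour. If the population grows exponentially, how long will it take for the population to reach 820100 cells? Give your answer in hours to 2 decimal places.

Set N₀·e^(rt) = 820100: e^(0.41·t) = 820100/85150 = 9.6312.
0.41·t = ln(9.6312) = 2.265, so t = 2.265/0.41 = 5.5244.

5.52 hours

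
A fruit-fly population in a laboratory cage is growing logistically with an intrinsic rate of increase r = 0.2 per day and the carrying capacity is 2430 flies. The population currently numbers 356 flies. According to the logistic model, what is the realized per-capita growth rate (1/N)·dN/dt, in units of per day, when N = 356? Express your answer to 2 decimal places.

(1/N)·dN/dt = r(1 − N/K) = 0.2 × (1 − 356/2430).
= 0.2 × 0.8535 = 0.1707.

0.17 per day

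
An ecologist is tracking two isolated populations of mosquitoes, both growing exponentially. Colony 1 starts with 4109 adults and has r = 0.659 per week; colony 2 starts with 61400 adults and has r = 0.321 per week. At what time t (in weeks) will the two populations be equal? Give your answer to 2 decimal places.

8.00 weeks

Set 4109·e^(0.659t) = 61400·e^(0.321t).
e^((0.659 − 0.321)t) = 61400/4109 → e^(0.338·t) = 14.943.
0.338·t = ln(14.943) = 2.7042, so t = 2.7042/0.338 = 8.0007.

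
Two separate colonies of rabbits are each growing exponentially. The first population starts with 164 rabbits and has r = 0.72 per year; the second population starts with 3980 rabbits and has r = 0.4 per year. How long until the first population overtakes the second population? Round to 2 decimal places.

9.97 years

Set 164·e^(0.72t) = 3980·e^(0.4t).
e^((0.72 − 0.4)t) = 3980/164 → e^(0.32·t) = 24.268.
0.32·t = ln(24.268) = 3.1892, so t = 3.1892/0.32 = 9.9662.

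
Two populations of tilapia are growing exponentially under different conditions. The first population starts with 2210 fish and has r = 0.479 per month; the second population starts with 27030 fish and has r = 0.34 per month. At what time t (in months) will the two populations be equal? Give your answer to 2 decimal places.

18.01 months

Set 2210·e^(0.479t) = 27030·e^(0.34t).
e^((0.479 − 0.34)t) = 27030/2210 → e^(0.139·t) = 12.231.
0.139·t = ln(12.231) = 2.504, so t = 2.504/0.139 = 18.014.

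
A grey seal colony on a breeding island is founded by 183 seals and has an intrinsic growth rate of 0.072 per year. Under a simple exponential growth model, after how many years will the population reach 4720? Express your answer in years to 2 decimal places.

45.14 years

Set N₀·e^(rt) = 4720: e^(0.072·t) = 4720/183 = 25.792.
0.072·t = ln(25.792) = 3.2501, so t = 3.2501/0.072 = 45.14.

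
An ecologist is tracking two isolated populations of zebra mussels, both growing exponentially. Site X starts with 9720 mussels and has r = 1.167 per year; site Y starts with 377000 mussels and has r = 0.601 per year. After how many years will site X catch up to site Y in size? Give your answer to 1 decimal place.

6.5 years

Set 9720·e^(1.167t) = 377000·e^(0.601t).
e^((1.167 − 0.601)t) = 377000/9720 → e^(0.566·t) = 38.786.
0.566·t = ln(38.786) = 3.6581, so t = 3.6581/0.566 = 6.463.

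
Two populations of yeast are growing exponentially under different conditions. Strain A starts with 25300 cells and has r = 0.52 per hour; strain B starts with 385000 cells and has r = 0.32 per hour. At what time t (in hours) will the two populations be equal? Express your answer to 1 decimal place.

13.6 hours

Set 25300·e^(0.52t) = 385000·e^(0.32t).
e^((0.52 − 0.32)t) = 385000/25300 → e^(0.2·t) = 15.217.
0.2·t = ln(15.217) = 2.7224, so t = 2.7224/0.2 = 13.612.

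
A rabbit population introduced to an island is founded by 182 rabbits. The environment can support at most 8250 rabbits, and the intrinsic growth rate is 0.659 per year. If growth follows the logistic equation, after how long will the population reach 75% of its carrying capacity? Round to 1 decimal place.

A = (K − N₀)/N₀ = (8250 − 182)/182 = 44.33.
Solve 8250/(1 + 44.33·e^(−0.659t)) = 6187.5: 1 + 44.33·e^(−0.659t) = 1.3333, so e^(−0.659t) = 0.00751942.
−0.659·t = ln(0.00751942) = -4.8903, so t = 4.8903/0.659 = 7.4207.

7.4 years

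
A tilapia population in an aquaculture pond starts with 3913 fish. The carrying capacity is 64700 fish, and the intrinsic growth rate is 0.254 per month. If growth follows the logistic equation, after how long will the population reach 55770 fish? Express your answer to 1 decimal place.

18.0 months

A = (K − N₀)/N₀ = (64700 − 3913)/3913 = 15.535.
Solve 64700/(1 + 15.535·e^(−0.254t)) = 55770: 1 + 15.535·e^(−0.254t) = 1.1601, so e^(−0.254t) = 0.0103074.
−0.254·t = ln(0.0103074) = -4.5749, so t = 4.5749/0.254 = 18.011.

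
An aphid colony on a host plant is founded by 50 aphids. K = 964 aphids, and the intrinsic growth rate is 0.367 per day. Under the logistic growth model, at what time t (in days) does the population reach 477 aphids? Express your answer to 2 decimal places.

A = (K − N₀)/N₀ = (964 − 50)/50 = 18.28.
Solve 964/(1 + 18.28·e^(−0.367t)) = 477: 1 + 18.28·e^(−0.367t) = 2.021, so e^(−0.367t) = 0.0558514.
−0.367·t = ln(0.0558514) = -2.8851, so t = 2.8851/0.367 = 7.8612.

7.86 days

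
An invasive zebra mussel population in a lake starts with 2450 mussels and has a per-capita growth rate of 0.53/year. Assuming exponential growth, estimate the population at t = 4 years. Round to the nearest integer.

20411 mussels

N(t) = N₀·e^(rt) = 2450 × e^(0.53×4) = 2450 × e^2.12.
e^2.12 ≈ 8.3311, so N ≈ 2450 × 8.3311 = 20411.3.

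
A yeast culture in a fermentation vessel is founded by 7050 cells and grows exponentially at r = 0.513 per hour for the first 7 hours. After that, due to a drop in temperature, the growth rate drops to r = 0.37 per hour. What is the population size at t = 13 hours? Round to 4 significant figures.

Phase 1: N(7) = 7050·e^(0.513×7) = 7050·e^3.591 = 255706.
Phase 2 runs for 13 − 7 = 6 hours at r = 0.37.
N(13) = 255706·e^(0.37×6) = 255706·e^2.22 = 2.354368×10^6.

2354000 cells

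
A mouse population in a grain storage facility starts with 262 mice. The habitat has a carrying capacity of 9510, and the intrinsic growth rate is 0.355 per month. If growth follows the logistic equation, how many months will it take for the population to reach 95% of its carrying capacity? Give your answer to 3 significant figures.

A = (K − N₀)/N₀ = (9510 − 262)/262 = 35.298.
Solve 9510/(1 + 35.298·e^(−0.355t)) = 9034.5: 1 + 35.298·e^(−0.355t) = 1.0526, so e^(−0.355t) = 0.00149108.
−0.355·t = ln(0.00149108) = -6.5083, so t = 6.5083/0.355 = 18.333.

18.3 months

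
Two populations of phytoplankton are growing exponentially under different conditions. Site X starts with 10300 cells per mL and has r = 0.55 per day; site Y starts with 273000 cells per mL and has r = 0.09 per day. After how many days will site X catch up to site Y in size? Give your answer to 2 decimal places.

7.12 days

Set 10300·e^(0.55t) = 273000·e^(0.09t).
e^((0.55 − 0.09)t) = 273000/10300 → e^(0.46·t) = 26.505.
0.46·t = ln(26.505) = 3.2773, so t = 3.2773/0.46 = 7.1246.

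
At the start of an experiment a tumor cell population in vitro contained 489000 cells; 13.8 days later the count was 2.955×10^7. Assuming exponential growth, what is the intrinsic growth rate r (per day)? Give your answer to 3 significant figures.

0.297 per day

From N(t) = N₀·e^(rt): e^(r·13.8) = 2.955×10^7/489000 = 60.429.
r·13.8 = ln(60.429) = 4.1015, so r = 4.1015/13.8 = 0.29721.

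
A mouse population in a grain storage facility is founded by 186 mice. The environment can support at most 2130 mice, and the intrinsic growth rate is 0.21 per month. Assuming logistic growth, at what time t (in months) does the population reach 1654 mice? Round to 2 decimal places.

A = (K − N₀)/N₀ = (2130 − 186)/186 = 10.452.
Solve 2130/(1 + 10.452·e^(−0.21t)) = 1654: 1 + 10.452·e^(−0.21t) = 1.2878, so e^(−0.21t) = 0.0275352.
−0.21·t = ln(0.0275352) = -3.5923, so t = 3.5923/0.21 = 17.106.

17.11 months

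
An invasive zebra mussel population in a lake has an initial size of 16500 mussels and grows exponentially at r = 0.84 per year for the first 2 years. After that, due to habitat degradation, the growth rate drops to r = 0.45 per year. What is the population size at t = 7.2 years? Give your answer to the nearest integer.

919068 mussels

Phase 1: N(2) = 16500·e^(0.84×2) = 16500·e^1.68 = 88531.7.
Phase 2 runs for 7.2 − 2 = 5.2 years at r = 0.45.
N(7.2) = 88531.7·e^(0.45×5.2) = 88531.7·e^2.34 = 919068.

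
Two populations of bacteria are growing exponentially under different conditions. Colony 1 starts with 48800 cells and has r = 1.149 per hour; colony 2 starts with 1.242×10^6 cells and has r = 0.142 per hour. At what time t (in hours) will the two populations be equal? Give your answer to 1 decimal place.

Set 48800·e^(1.149t) = 1.242×10^6·e^(0.142t).
e^((1.149 − 0.142)t) = 1.242×10^6/48800 → e^(1.007·t) = 25.451.
1.007·t = ln(25.451) = 3.2367, so t = 3.2367/1.007 = 3.2142.

3.2 hours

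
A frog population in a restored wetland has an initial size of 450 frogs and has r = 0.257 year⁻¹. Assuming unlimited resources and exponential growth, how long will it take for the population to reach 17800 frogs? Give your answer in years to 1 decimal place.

14.3 years

Set N₀·e^(rt) = 17800: e^(0.257·t) = 17800/450 = 39.556.
0.257·t = ln(39.556) = 3.6777, so t = 3.6777/0.257 = 14.31.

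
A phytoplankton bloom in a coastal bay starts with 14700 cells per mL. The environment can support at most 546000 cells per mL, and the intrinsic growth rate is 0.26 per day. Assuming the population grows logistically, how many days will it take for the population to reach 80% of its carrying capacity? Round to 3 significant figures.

19.1 days

A = (K − N₀)/N₀ = (546000 − 14700)/14700 = 36.143.
Solve 546000/(1 + 36.143·e^(−0.26t)) = 436800: 1 + 36.143·e^(−0.26t) = 1.25, so e^(−0.26t) = 0.006917.
−0.26·t = ln(0.006917) = -4.9738, so t = 4.9738/0.26 = 19.13.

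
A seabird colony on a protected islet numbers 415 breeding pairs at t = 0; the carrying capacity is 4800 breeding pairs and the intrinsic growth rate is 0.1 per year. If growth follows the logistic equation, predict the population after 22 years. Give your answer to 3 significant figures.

A = (K − N₀)/N₀ = (4800 − 415)/415 = 10.566.
N(t) = K/(1 + A·e^(−rt)) = 4800/(1 + 10.566×e^(−0.1×22)).
e^(−2.2) = 0.1108; denominator = 1 + 10.566×0.1108 = 2.1708.
N = 4800/2.1708 = 2211.19.

2210 breeding pairs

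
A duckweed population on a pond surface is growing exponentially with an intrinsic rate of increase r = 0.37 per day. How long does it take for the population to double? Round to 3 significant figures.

1.87 days

Doubling time t_d = ln(2)/r = 0.6931/0.37 = 1.8734.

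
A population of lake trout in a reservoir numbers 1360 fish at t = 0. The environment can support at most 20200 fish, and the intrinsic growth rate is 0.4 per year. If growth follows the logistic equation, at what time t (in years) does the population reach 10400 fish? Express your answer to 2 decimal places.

A = (K − N₀)/N₀ = (20200 − 1360)/1360 = 13.853.
Solve 20200/(1 + 13.853·e^(−0.4t)) = 10400: 1 + 13.853·e^(−0.4t) = 1.9423, so e^(−0.4t) = 0.0680222.
−0.4·t = ln(0.0680222) = -2.6879, so t = 2.6879/0.4 = 6.7198.

6.72 years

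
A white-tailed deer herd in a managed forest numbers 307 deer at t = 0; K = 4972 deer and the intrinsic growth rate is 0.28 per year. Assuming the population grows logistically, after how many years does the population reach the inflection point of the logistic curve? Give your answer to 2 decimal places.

9.72 years

Logistic growth is fastest at N = K/2 = 2486.
A = (K − N₀)/N₀ = 15.195. Set K/(1 + A·e^(−rt)) = K/2 → A·e^(−rt) = 1.
e^(−0.28t) = 1/15.195 = 0.0658092, so t = ln(15.195)/0.28 = 2.721/0.28 = 9.7178.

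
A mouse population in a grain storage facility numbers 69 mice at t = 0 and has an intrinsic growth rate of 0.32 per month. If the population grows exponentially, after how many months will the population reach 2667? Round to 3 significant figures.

11.4 months

Set N₀·e^(rt) = 2667: e^(0.32·t) = 2667/69 = 38.652.
0.32·t = ln(38.652) = 3.6546, so t = 3.6546/0.32 = 11.421.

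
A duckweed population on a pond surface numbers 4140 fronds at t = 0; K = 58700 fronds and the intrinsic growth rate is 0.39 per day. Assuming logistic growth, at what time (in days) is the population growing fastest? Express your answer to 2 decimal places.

6.61 days

Logistic growth is fastest at N = K/2 = 29350.
A = (K − N₀)/N₀ = 13.179. Set K/(1 + A·e^(−rt)) = K/2 → A·e^(−rt) = 1.
e^(−0.39t) = 1/13.179 = 0.0758798, so t = ln(13.179)/0.39 = 2.5786/0.39 = 6.6118.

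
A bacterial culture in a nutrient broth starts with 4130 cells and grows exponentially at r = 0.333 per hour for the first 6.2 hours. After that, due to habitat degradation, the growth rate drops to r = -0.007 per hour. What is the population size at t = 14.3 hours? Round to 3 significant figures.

30800 cells

Phase 1: N(6.2) = 4130·e^(0.333×6.2) = 4130·e^2.065 = 32553.3.
Phase 2 runs for 14.3 − 6.2 = 8.1 hours at r = -0.007.
N(14.3) = 32553.3·e^(-0.007×8.1) = 32553.3·e^-0.0567 = 30758.8.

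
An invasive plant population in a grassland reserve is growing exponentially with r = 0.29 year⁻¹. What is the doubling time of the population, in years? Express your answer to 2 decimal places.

2.39 years

Doubling time t_d = ln(2)/r = 0.6931/0.29 = 2.3902.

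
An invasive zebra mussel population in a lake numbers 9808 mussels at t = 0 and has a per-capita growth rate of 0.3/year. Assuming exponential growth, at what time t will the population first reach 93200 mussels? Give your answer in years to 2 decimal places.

7.51 years

Set N₀·e^(rt) = 93200: e^(0.3·t) = 93200/9808 = 9.5024.
0.3·t = ln(9.5024) = 2.2515, so t = 2.2515/0.3 = 7.5052.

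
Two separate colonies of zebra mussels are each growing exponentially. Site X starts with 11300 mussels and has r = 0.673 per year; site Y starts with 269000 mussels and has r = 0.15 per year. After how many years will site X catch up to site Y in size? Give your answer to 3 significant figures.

Set 11300·e^(0.673t) = 269000·e^(0.15t).
e^((0.673 − 0.15)t) = 269000/11300 → e^(0.523·t) = 23.805.
0.523·t = ln(23.805) = 3.1699, so t = 3.1699/0.523 = 6.061.

6.06 years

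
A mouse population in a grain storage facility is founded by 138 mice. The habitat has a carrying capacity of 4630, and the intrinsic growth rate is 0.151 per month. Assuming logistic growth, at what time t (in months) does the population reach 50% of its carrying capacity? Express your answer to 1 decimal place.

23.1 months

A = (K − N₀)/N₀ = (4630 − 138)/138 = 32.551.
Solve 4630/(1 + 32.551·e^(−0.151t)) = 2315: 1 + 32.551·e^(−0.151t) = 2, so e^(−0.151t) = 0.0307213.
−0.151·t = ln(0.0307213) = -3.4828, so t = 3.4828/0.151 = 23.065.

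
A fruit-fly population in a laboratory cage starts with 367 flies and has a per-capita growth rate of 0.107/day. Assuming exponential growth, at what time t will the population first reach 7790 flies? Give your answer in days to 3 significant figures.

28.6 days

Set N₀·e^(rt) = 7790: e^(0.107·t) = 7790/367 = 21.226.
0.107·t = ln(21.226) = 3.0552, so t = 3.0552/0.107 = 28.554.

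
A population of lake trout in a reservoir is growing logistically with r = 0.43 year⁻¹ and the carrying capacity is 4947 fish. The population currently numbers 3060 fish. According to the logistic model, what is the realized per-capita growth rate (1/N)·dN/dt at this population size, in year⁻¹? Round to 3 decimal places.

(1/N)·dN/dt = r(1 − N/K) = 0.43 × (1 − 3060/4947).
= 0.43 × 0.38144 = 0.16402.

0.164 per year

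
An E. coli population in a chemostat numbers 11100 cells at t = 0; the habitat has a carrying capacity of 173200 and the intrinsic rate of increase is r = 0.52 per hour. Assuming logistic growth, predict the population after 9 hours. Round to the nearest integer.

152531 cells

A = (K − N₀)/N₀ = (173200 − 11100)/11100 = 14.604.
N(t) = K/(1 + A·e^(−rt)) = 173200/(1 + 14.604×e^(−0.52×9)).
e^(−4.68) = 0.009279; denominator = 1 + 14.604×0.009279 = 1.1355.
N = 173200/1.1355 = 152531.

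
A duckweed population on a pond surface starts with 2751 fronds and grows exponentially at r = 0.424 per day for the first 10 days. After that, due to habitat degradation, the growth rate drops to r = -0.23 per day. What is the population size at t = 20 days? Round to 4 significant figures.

Phase 1: N(10) = 2751·e^(0.424×10) = 2751·e^4.24 = 190941.
Phase 2 runs for 20 − 10 = 10 days at r = -0.23.
N(20) = 190941·e^(-0.23×10) = 190941·e^-2.3 = 19143.5.

19140 fronds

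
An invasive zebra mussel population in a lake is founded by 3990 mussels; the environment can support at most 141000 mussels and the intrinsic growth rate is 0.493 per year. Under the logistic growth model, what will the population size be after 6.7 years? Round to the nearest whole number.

62318 mussels

A = (K − N₀)/N₀ = (141000 − 3990)/3990 = 34.338.
N(t) = K/(1 + A·e^(−rt)) = 141000/(1 + 34.338×e^(−0.493×6.7)).
e^(−3.303) = 0.036769; denominator = 1 + 34.338×0.036769 = 2.2626.
N = 141000/2.2626 = 62318.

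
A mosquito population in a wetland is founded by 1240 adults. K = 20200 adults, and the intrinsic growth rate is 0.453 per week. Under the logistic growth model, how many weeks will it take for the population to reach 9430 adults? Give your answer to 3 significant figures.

5.73 weeks

A = (K − N₀)/N₀ = (20200 − 1240)/1240 = 15.29.
Solve 20200/(1 + 15.29·e^(−0.453t)) = 9430: 1 + 15.29·e^(−0.453t) = 2.1421, so e^(−0.453t) = 0.0746943.
−0.453·t = ln(0.0746943) = -2.5944, so t = 2.5944/0.453 = 5.727.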